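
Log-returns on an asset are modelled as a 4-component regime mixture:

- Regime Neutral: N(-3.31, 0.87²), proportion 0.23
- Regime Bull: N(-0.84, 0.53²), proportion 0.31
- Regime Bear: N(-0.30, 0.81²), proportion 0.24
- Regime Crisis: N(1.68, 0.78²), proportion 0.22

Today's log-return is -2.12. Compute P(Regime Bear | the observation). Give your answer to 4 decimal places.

0.1492

The responsibility of component k is π_k f_k(x) divided by Σ_j π_j f_j(x).
Component likelihoods at x = -2.12:
  L_Neutral = 0.179939
  L_Bull = 0.0407459
  L_Bear = 0.0394576
  L_Crisis = 3.58888e-06
Unnormalised posteriors:
  π_Neutral·L_Neutral = 0.23 × 0.179939 = 0.041386
  π_Bull·L_Bull = 0.31 × 0.0407459 = 0.0126312
  π_Bear·L_Bear = 0.24 × 0.0394576 = 0.00946983
  π_Crisis·L_Crisis = 0.22 × 3.58888e-06 = 7.89554e-07
Marginal: 0.041386 + 0.0126312 + 0.00946983 + 7.89554e-07 = 0.0634878
So the posterior for Regime Bear is 0.00946983 / 0.0634878 ≈ 0.1492.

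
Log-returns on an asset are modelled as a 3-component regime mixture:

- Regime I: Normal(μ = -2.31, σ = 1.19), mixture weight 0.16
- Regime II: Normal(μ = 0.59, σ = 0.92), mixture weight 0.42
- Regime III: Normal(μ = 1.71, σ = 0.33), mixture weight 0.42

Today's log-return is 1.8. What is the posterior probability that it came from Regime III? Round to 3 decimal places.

Apply Bayes' rule: the posterior for each component is proportional to its prior times its likelihood at x.
Normal densities:
  L_I = 0.00086119
  L_II = 0.1826
  L_III = 1.16478
Weight by the priors:
  w_I·L_I = 0.16 × 0.00086119 = 0.00013779
  w_II·L_II = 0.42 × 0.1826 = 0.0766922
  w_III·L_III = 0.42 × 1.16478 = 0.489208
Evidence: 0.00013779 + 0.0766922 + 0.489208 = 0.566038
Responsibility of Regime III: 0.489208 / 0.566038 ≈ 0.864

0.864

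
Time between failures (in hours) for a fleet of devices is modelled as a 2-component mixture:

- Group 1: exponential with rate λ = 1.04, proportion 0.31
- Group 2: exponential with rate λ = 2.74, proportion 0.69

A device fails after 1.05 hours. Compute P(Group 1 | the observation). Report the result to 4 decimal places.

0.5040

The responsibility of component k is π_k f_k(x) divided by Σ_j π_j f_j(x).
Exponential densities:
  L_1 = 0.348967
  L_2 = 0.154271
Multiply by the mixture weights:
  π_1·L_1 = 0.31 × 0.348967 = 0.10818
  π_2·L_2 = 0.69 × 0.154271 = 0.106447
Normaliser: 0.10818 + 0.106447 = 0.214627
Responsibility of Group 1: 0.10818 / 0.214627 ≈ 0.5040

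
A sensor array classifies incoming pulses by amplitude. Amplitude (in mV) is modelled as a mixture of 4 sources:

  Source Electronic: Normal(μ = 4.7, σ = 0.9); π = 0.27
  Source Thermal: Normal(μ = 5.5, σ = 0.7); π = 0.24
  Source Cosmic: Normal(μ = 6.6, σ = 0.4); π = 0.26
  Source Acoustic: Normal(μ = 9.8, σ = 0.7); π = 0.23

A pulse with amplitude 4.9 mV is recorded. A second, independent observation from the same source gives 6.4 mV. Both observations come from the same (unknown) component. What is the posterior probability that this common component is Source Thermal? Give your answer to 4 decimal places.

By Bayes' theorem, P(k | x) = π_k f_k(x) / Σ_j π_j f_j(x).
Since both observations come from the same component, the likelihood for component k is f_k(x₁)·f_k(x₂).
  L_Electronic = [(1/(0.9·√(2π)))·exp(−(4.9−4.7)²/(2·0.9²)) = 0.443269·exp(-0.02469) = 0.432458] × [0.0744574] = 0.0321997
  L_Thermal = [(1/(0.7·√(2π)))·exp(−(4.9−5.5)²/(2·0.7²)) = 0.569918·exp(-0.36735) = 0.394707] × [0.249376] = 0.0984305
  L_Cosmic = [(1/(0.4·√(2π)))·exp(−(4.9−6.6)²/(2·0.4²)) = 0.997356·exp(-9.03125) = 0.000119297] × [0.880163] = 0.000105
  L_Acoustic = [(1/(0.7·√(2π)))·exp(−(4.9−9.8)²/(2·0.7²)) = 0.569918·exp(-24.50000) = 1.30496e-11] × [4.29447e-06] = 5.60411e-17
Unnormalised posteriors:
  π_Electronic·L_Electronic = 0.27 × 0.0321997 = 0.00869392
  π_Thermal·L_Thermal = 0.24 × 0.0984305 = 0.0236233
  π_Cosmic·L_Cosmic = 0.26 × 0.000105 = 2.73001e-05
  π_Acoustic·L_Acoustic = 0.23 × 5.60411e-17 = 1.28895e-17
Marginal: 0.00869392 + 0.0236233 + 2.73001e-05 + 1.28895e-17 = 0.0323445
So the posterior for Source Thermal is 0.0236233 / 0.0323445 ≈ 0.7304.

0.7304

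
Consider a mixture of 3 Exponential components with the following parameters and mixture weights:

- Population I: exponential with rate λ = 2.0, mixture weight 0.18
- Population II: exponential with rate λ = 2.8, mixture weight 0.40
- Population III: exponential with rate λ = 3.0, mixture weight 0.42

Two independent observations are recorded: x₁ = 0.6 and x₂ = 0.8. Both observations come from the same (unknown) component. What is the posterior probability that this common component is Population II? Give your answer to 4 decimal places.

0.3825

P(component k | x) = P(Z=k)·f_k(x) / marginal(x), where marginal(x) = Σ_j P(Z=j)·f_j(x).
Since both observations come from the same component, the likelihood for component k is f_k(x₁)·f_k(x₂).
  f_I = [2.0·e^(−2.0·0.6) = 2.0·e^(−1.2000) = 0.602388] × [0.403793] = 0.24324
  f_II = [2.8·e^(−2.8·0.6) = 2.8·e^(−1.6800) = 0.521847] × [0.298084] = 0.155554
  f_III = [3.0·e^(−3.0·0.6) = 3.0·e^(−1.8000) = 0.495897] × [0.272154] = 0.13496
Weight by the priors:
  P(Z=I)·f_I = 0.18 × 0.24324 = 0.0437832
  P(Z=II)·f_II = 0.40 × 0.155554 = 0.0622217
  P(Z=III)·f_III = 0.42 × 0.13496 = 0.0566833
Marginal: 0.0437832 + 0.0622217 + 0.0566833 = 0.162688
So the posterior for Population II is 0.0622217 / 0.162688 ≈ 0.3825.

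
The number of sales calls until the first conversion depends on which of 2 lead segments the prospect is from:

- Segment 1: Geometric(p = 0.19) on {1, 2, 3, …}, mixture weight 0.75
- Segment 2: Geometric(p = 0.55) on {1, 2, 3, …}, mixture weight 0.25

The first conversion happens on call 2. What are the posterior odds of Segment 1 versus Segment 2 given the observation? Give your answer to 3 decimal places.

The posterior odds equal the prior odds times the likelihood ratio: (π_i/π_j)·(f_i(x)/f_j(x)).
Evaluate each component's likelihood at the observed value:
  L_1 = 0.1539
  L_2 = 0.2475
0.115425 / 0.061875 ≈ 1.865

1.865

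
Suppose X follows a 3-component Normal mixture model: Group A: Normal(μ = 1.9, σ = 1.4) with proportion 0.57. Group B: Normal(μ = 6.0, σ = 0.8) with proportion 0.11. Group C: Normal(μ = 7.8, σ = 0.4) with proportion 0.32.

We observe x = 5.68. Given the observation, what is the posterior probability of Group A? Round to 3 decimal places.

0.077

The responsibility of component k is w_k f_k(x) divided by Σ_j w_j f_j(x).
Component likelihoods at x = 5.68:
  p_A = (1/(1.4·√(2π)))·exp(−(5.68−1.9)²/(2·1.4²)) = 0.284959·exp(-3.64500) = 0.00744352
  p_B = (1/(0.8·√(2π)))·exp(−(5.68−6.0)²/(2·0.8²)) = 0.498678·exp(-0.08000) = 0.460338
  p_C = (1/(0.4·√(2π)))·exp(−(5.68−7.8)²/(2·0.4²)) = 0.997356·exp(-14.04500) = 7.92837e-07
Prior × likelihood for each component:
  w_A·p_A = 0.57 × 0.00744352 = 0.00424281
  w_B·p_B = 0.11 × 0.460338 = 0.0506371
  w_C·p_C = 0.32 × 7.92837e-07 = 2.53708e-07
Marginal: 0.00424281 + 0.0506371 + 2.53708e-07 = 0.0548802
Responsibility of Group A: 0.00424281 / 0.0548802 ≈ 0.077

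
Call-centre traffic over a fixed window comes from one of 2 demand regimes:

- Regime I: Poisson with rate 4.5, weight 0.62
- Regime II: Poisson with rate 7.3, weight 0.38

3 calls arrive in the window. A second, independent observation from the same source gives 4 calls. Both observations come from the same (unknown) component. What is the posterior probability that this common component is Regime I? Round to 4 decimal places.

Apply Bayes' rule: the posterior for each component is proportional to its prior times its likelihood at x.
Since both observations come from the same component, the likelihood for component k is f_k(x₁)·f_k(x₂).
  L_I = [e^(−4.5)·4.5^3/3! = 0.168718] × [0.189808] = 0.0320239
  L_II = [e^(−7.3)·7.3^3/3! = 0.0437993] × [0.0799338] = 0.00350105
Multiply by the mixture weights:
  π_I·L_I = 0.62 × 0.0320239 = 0.0198548
  π_II·L_II = 0.38 × 0.00350105 = 0.0013304
Sum: 0.0198548 + 0.0013304 = 0.0211852
Responsibility of Regime I: 0.0198548 / 0.0211852 ≈ 0.9372

0.9372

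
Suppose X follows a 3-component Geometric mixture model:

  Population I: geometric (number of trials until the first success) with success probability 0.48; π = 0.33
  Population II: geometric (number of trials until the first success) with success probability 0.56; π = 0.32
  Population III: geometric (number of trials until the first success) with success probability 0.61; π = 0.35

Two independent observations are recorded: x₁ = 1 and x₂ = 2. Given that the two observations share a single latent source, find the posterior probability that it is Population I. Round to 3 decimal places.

The responsibility of component k is π_k f_k(x) divided by Σ_j π_j f_j(x).
Since both observations come from the same component, the likelihood for component k is f_k(x₁)·f_k(x₂).
  p_I = [0.48·(1−0.48)^0 = 0.48·1 = 0.48] × [0.2496] = 0.119808
  p_II = [0.56·(1−0.56)^0 = 0.56·1 = 0.56] × [0.2464] = 0.137984
  p_III = [0.61·(1−0.61)^0 = 0.61·1 = 0.61] × [0.2379] = 0.145119
Unnormalised posteriors:
  π_I·p_I = 0.33 × 0.119808 = 0.0395366
  π_II·p_II = 0.32 × 0.137984 = 0.0441549
  π_III·p_III = 0.35 × 0.145119 = 0.0507916
Normaliser: 0.0395366 + 0.0441549 + 0.0507916 = 0.134483
P(Population I | data) ≈ 0.294

0.294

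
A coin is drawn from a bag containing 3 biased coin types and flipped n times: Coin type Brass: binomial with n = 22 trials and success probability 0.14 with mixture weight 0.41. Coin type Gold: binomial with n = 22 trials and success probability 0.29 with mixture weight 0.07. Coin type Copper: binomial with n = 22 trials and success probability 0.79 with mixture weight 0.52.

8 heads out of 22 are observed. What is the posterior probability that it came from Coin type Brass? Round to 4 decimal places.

0.2017

Apply Bayes' rule: the posterior for each component is proportional to its prior times its likelihood at x.
Evaluate each component's likelihood at the observed value:
  L_Brass = C(22,8)·0.14^8·0.86^14 = 319770·1.47579e-07·0.121054 = 0.00571269
  L_Gold = C(22,8)·0.29^8·0.71^14 = 319770·5.00246e-05·0.00827212 = 0.132324
  L_Copper = C(22,8)·0.79^8·0.21^14 = 319770·0.151711·3.24392e-10 = 1.57371e-05
Unnormalised posteriors:
  π_Brass·L_Brass = 0.41 × 0.00571269 = 0.0023422
  π_Gold·L_Gold = 0.07 × 0.132324 = 0.00926268
  π_Copper·L_Copper = 0.52 × 1.57371e-05 = 8.18329e-06
Denominator: 0.0023422 + 0.00926268 + 8.18329e-06 = 0.0116131
So the posterior for Coin type Brass is 0.0023422 / 0.0116131 ≈ 0.2017.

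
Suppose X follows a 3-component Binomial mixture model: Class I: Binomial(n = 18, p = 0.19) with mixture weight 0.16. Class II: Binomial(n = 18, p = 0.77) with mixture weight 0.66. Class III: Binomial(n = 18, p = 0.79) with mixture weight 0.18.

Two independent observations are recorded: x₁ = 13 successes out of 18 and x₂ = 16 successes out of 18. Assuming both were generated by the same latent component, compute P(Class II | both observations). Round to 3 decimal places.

Posterior ∝ prior × likelihood, so P(k | x) ∝ π_k f_k(x); normalise over all components.
Since both observations come from the same component, the likelihood for component k is f_k(x₁)·f_k(x₂).
  f_I = [1.25632e-06] × [2.89547e-10] = 3.63765e-16
  f_II = [0.184458] × [0.123594] = 0.022798
  f_III = [0.163353] × [0.155297] = 0.0253683
Weight by the priors:
  π_I·f_I = 0.16 × 3.63765e-16 = 5.82023e-17
  π_II·f_II = 0.66 × 0.022798 = 0.0150467
  π_III·f_III = 0.18 × 0.0253683 = 0.0045663
Sum: 5.82023e-17 + 0.0150467 + 0.0045663 = 0.019613
P(Class II | data) ≈ 0.767

0.767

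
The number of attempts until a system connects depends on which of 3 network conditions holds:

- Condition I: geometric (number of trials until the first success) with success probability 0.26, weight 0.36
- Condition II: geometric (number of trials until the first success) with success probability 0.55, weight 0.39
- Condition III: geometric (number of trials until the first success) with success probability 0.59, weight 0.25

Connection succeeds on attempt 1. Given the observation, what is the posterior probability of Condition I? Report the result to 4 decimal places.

0.2054

Posterior ∝ prior × likelihood, so P(k | x) ∝ P(Z=k) f_k(x); normalise over all components.
Evaluate each component's likelihood at the observed value:
  f_I = 0.26·(1−0.26)^0 = 0.26·1 = 0.26
  f_II = 0.55·(1−0.55)^0 = 0.55·1 = 0.55
  f_III = 0.59·(1−0.59)^0 = 0.59·1 = 0.59
Unnormalised posteriors:
  P(Z=I)·f_I = 0.36 × 0.26 = 0.0936
  P(Z=II)·f_II = 0.39 × 0.55 = 0.2145
  P(Z=III)·f_III = 0.25 × 0.59 = 0.1475
Evidence: 0.0936 + 0.2145 + 0.1475 = 0.4556
Responsibility of Condition I: 0.0936 / 0.4556 ≈ 0.2054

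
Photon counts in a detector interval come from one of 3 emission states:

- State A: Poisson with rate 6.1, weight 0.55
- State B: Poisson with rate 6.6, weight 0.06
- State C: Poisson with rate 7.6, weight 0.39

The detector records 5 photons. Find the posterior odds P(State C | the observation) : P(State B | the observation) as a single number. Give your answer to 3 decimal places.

Since P(k|x) ∝ w_k f_k(x), the posterior odds are w_i f_i(x) / (w_j f_j(x)).
Poisson probabilities:
  p_A = e^(−6.1)·6.1^5/5! = 0.15786
  p_B = e^(−6.6)·6.6^5/5! = 0.141969
  p_C = e^(−7.6)·7.6^5/5! = 0.105742
0.0412395 / 0.00851817 ≈ 4.841

4.841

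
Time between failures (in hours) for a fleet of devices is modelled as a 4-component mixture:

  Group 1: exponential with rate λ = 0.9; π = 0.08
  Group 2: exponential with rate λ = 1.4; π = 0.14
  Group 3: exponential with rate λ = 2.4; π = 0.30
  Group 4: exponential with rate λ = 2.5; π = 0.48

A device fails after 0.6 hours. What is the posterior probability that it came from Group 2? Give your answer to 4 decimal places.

0.1498

The responsibility of component k is π_k f_k(x) divided by Σ_j π_j f_j(x).
Exponential densities:
  p_1 = 0.9·e^(−0.9·0.6) = 0.9·e^(−0.5400) = 0.524473
  p_2 = 1.4·e^(−1.4·0.6) = 1.4·e^(−0.8400) = 0.604395
  p_3 = 2.4·e^(−2.4·0.6) = 2.4·e^(−1.4400) = 0.568627
  p_4 = 2.5·e^(−2.5·0.6) = 2.5·e^(−1.5000) = 0.557825
Prior × likelihood for each component:
  π_1·p_1 = 0.08 × 0.524473 = 0.0419579
  π_2·p_2 = 0.14 × 0.604395 = 0.0846153
  π_3·p_3 = 0.30 × 0.568627 = 0.170588
  π_4·p_4 = 0.48 × 0.557825 = 0.267756
Sum: 0.0419579 + 0.0846153 + 0.170588 + 0.267756 = 0.564917
P(Group 2 | 0.6 hours) = 0.0846153 / 0.564917 ≈ 0.1498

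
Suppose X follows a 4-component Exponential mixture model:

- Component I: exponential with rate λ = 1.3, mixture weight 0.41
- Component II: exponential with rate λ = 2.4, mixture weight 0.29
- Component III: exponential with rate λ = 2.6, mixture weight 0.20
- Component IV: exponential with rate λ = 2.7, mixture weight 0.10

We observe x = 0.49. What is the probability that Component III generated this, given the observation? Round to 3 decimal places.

Posterior ∝ prior × likelihood, so P(k | x) ∝ P(Z=k) f_k(x); normalise over all components.
Component likelihoods at x = 0.49:
  f_I = 1.3·e^(−1.3·0.49) = 1.3·e^(−0.6370) = 0.68754
  f_II = 2.4·e^(−2.4·0.49) = 2.4·e^(−1.1760) = 0.740425
  f_III = 2.6·e^(−2.6·0.49) = 2.6·e^(−1.2740) = 0.727247
  f_IV = 2.7·e^(−2.7·0.49) = 2.7·e^(−1.3230) = 0.719105
Prior × likelihood for each component:
  P(Z=I)·f_I = 0.41 × 0.68754 = 0.281891
  P(Z=II)·f_II = 0.29 × 0.740425 = 0.214723
  P(Z=III)·f_III = 0.20 × 0.727247 = 0.145449
  P(Z=IV)·f_IV = 0.10 × 0.719105 = 0.0719105
Evidence: 0.281891 + 0.214723 + 0.145449 + 0.0719105 = 0.713974
P(Component III | data) = 0.145449 / 0.713974 ≈ 0.204

0.204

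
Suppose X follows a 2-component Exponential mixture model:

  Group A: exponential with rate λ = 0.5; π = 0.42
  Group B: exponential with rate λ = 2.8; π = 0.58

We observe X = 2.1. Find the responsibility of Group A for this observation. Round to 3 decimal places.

0.942

Apply Bayes' rule: the posterior for each component is proportional to its prior times its likelihood at x.
Evaluate each component's likelihood at the observed value:
  p_A = 0.5·e^(−0.5·2.1) = 0.5·e^(−1.0500) = 0.174969
  p_B = 2.8·e^(−2.8·2.1) = 2.8·e^(−5.8800) = 0.0078254
Unnormalised posteriors:
  π_A·p_A = 0.42 × 0.174969 = 0.0734869
  π_B·p_B = 0.58 × 0.0078254 = 0.00453873
Evidence: 0.0734869 + 0.00453873 = 0.0780257
So the posterior for Group A is 0.0734869 / 0.0780257 ≈ 0.942.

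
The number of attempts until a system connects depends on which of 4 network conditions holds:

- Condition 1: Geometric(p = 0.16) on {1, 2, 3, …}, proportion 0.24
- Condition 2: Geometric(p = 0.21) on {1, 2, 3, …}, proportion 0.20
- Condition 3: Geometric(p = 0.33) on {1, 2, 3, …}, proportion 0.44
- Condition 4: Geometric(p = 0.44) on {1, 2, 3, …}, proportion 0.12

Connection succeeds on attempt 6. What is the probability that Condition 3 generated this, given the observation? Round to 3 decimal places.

0.381

Posterior ∝ prior × likelihood, so P(k | x) ∝ π_k f_k(x); normalise over all components.
Geometric probabilities:
  p_1 = 0.16·(1−0.16)^5 = 0.16·0.418212 = 0.0669139
  p_2 = 0.21·(1−0.21)^5 = 0.21·0.307706 = 0.0646182
  p_3 = 0.33·(1−0.33)^5 = 0.33·0.135013 = 0.0445541
  p_4 = 0.44·(1−0.44)^5 = 0.44·0.0550732 = 0.0242322
Prior × likelihood for each component:
  π_1·p_1 = 0.24 × 0.0669139 = 0.0160593
  π_2·p_2 = 0.20 × 0.0646182 = 0.0129236
  π_3·p_3 = 0.44 × 0.0445541 = 0.0196038
  π_4·p_4 = 0.12 × 0.0242322 = 0.00290786
Sum: 0.0160593 + 0.0129236 + 0.0196038 + 0.00290786 = 0.0514947
P(Condition 3 | the observation) ≈ 0.381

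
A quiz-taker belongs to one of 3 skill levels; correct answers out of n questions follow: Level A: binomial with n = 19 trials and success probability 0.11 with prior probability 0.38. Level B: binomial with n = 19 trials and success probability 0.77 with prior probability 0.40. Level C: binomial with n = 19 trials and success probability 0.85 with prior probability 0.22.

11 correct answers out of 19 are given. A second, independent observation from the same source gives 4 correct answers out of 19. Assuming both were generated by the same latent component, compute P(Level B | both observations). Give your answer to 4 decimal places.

By Bayes' theorem, P(k | x) = w_k f_k(x) / Σ_j w_j f_j(x).
Since both observations come from the same component, the likelihood for component k is f_k(x₁)·f_k(x₂).
  L_A = [8.48903e-07] × [0.0988108] = 8.38808e-08
  L_B = [0.0333917] × [3.63299e-07] = 1.21312e-08
  L_C = [0.00324158] × [8.85989e-10] = 2.872e-12
Prior × likelihood for each component:
  w_A·L_A = 0.38 × 8.38808e-08 = 3.18747e-08
  w_B·L_B = 0.40 × 1.21312e-08 = 4.85247e-09
  w_C·L_C = 0.22 × 2.872e-12 = 6.31841e-13
Denominator: 3.18747e-08 + 4.85247e-09 + 6.31841e-13 = 3.67278e-08
So the posterior for Level B is 4.85247e-09 / 3.67278e-08 ≈ 0.1321.

0.1321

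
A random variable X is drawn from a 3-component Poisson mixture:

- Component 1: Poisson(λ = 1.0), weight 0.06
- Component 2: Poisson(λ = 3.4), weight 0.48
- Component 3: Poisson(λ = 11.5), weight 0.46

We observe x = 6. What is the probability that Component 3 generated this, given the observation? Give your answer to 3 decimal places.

0.303

The responsibility of component k is P(Z=k) f_k(x) divided by Σ_j P(Z=j) f_j(x).
Evaluate each component's likelihood at the observed value:
  p_1 = 0.000510944
  p_2 = 0.0716044
  p_3 = 0.0325438
Weight by the priors:
  P(Z=1)·p_1 = 0.06 × 0.000510944 = 3.06566e-05
  P(Z=2)·p_2 = 0.48 × 0.0716044 = 0.0343701
  P(Z=3)·p_3 = 0.46 × 0.0325438 = 0.0149701
Marginal: 3.06566e-05 + 0.0343701 + 0.0149701 = 0.0493709
So the posterior for Component 3 is 0.0149701 / 0.0493709 ≈ 0.303.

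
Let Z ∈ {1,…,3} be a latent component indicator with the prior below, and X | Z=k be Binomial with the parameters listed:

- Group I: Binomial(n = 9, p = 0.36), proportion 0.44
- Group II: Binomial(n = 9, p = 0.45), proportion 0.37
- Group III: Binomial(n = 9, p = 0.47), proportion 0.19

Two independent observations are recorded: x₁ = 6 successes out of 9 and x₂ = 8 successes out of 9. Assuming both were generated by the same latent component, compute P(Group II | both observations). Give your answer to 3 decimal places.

Apply Bayes' rule: the posterior for each component is proportional to its prior times its likelihood at x.
Since both observations come from the same component, the likelihood for component k is f_k(x₁)·f_k(x₂).
  p_I = [0.047933] × [0.00162496] = 7.78891e-05
  p_II = [0.116049] × [0.00832349] = 0.000965935
  p_III = [0.134801] × [0.011358] = 0.00153107
Weight by the priors:
  π_I·p_I = 0.44 × 7.78891e-05 = 3.42712e-05
  π_II·p_II = 0.37 × 0.000965935 = 0.000357396
  π_III·p_III = 0.19 × 0.00153107 = 0.000290903
Normaliser: 3.42712e-05 + 0.000357396 + 0.000290903 = 0.00068257
Responsibility of Group II: 0.000357396 / 0.00068257 ≈ 0.524

0.524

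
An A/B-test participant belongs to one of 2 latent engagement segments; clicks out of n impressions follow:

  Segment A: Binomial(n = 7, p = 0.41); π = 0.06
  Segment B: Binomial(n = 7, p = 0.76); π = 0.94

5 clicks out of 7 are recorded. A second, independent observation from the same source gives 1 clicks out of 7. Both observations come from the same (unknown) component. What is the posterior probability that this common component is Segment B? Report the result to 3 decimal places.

0.323

P(component k | x) = P(Z=k)·f_k(x) / marginal(x), where marginal(x) = Σ_j P(Z=j)·f_j(x).
Since both observations come from the same component, the likelihood for component k is f_k(x₁)·f_k(x₂).
  L_A = [0.084692] × [0.121058] = 0.0102527
  L_B = [0.306697] × [0.00101667] = 0.000311809
Weight by the priors:
  P(Z=A)·L_A = 0.06 × 0.0102527 = 0.00061516
  P(Z=B)·L_B = 0.94 × 0.000311809 = 0.000293101
Sum: 0.00061516 + 0.000293101 = 0.00090826
Responsibility of Segment B: 0.000293101 / 0.00090826 ≈ 0.323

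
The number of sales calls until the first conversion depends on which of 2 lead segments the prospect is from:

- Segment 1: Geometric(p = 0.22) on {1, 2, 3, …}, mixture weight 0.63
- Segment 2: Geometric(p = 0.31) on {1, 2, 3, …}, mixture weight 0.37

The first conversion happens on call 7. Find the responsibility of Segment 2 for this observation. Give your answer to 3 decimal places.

0.284

Apply Bayes' rule: the posterior for each component is proportional to its prior times its likelihood at x.
Geometric probabilities:
  f_1 = 0.22·(1−0.22)^6 = 0.22·0.2252 = 0.0495439
  f_2 = 0.31·(1−0.31)^6 = 0.31·0.107918 = 0.0334546
Multiply by the mixture weights:
  π_1·f_1 = 0.63 × 0.0495439 = 0.0312127
  π_2·f_2 = 0.37 × 0.0334546 = 0.0123782
Marginal: 0.0312127 + 0.0123782 = 0.0435909
P(Segment 2 | data) ≈ 0.284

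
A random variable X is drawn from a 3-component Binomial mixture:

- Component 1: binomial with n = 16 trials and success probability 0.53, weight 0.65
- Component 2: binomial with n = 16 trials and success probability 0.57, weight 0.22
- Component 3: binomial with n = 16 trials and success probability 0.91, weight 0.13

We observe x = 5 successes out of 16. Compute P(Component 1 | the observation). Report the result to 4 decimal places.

Posterior ∝ prior × likelihood, so P(k | x) ∝ w_k f_k(x); normalise over all components.
Binomial probabilities:
  f_1 = 0.0451584
  f_2 = 0.0244236
  f_3 = 8.55376e-09
Multiply by the mixture weights:
  w_1·f_1 = 0.65 × 0.0451584 = 0.029353
  w_2·f_2 = 0.22 × 0.0244236 = 0.00537319
  w_3·f_3 = 0.13 × 8.55376e-09 = 1.11199e-09
Sum: 0.029353 + 0.00537319 + 1.11199e-09 = 0.0347261
Responsibility of Component 1: 0.029353 / 0.0347261 ≈ 0.8453

0.8453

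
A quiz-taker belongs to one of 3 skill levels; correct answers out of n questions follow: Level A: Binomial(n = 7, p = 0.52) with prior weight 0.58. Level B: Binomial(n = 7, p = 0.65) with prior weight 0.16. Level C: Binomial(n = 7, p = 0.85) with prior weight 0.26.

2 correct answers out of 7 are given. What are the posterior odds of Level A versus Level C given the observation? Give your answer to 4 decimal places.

280.1389

Only the two components matter; the odds are (π_i f_i(x)) / (π_j f_j(x)).
Binomial probabilities:
  p_A = C(7,2)·0.52^2·0.48^5 = 21·0.2704·0.0254804 = 0.144688
  p_B = C(7,2)·0.65^2·0.35^5 = 21·0.4225·0.00525219 = 0.0466
  p_C = C(7,2)·0.85^2·0.15^5 = 21·0.7225·7.59375e-05 = 0.00115216
Odds = (0.58/0.26) × (0.144688/0.00115216) = 2.23077 × 125.579 ≈ 280.1389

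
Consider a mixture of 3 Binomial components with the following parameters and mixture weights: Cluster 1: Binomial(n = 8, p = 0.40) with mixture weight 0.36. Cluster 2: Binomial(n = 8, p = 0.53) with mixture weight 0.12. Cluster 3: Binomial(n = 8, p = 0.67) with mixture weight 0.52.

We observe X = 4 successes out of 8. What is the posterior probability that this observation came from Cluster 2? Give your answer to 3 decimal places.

P(component k | x) = P(Z=k)·f_k(x) / marginal(x), where marginal(x) = Σ_j P(Z=j)·f_j(x).
Evaluate each component's likelihood at the observed value:
  p_1 = 0.232243
  p_2 = 0.269521
  p_3 = 0.167283
Unnormalised posteriors:
  P(Z=1)·p_1 = 0.36 × 0.232243 = 0.0836076
  P(Z=2)·p_2 = 0.12 × 0.269521 = 0.0323425
  P(Z=3)·p_3 = 0.52 × 0.167283 = 0.0869874
Normaliser: 0.0836076 + 0.0323425 + 0.0869874 = 0.202937
P(Cluster 2 | data) ≈ 0.159

0.159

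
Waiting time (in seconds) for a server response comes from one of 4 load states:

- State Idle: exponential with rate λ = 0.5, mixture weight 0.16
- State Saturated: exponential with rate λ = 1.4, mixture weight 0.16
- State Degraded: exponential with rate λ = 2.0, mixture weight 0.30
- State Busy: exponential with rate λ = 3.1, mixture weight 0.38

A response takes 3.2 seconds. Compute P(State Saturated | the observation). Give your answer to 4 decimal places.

By Bayes' theorem, P(k | x) = π_k f_k(x) / Σ_j π_j f_j(x).
Exponential densities:
  p_Idle = 0.100948
  p_Saturated = 0.0158668
  p_Degraded = 0.00332311
  p_Busy = 0.000152462
Weight by the priors:
  π_Idle·p_Idle = 0.16 × 0.100948 = 0.0161517
  π_Saturated·p_Saturated = 0.16 × 0.0158668 = 0.00253868
  π_Degraded·p_Degraded = 0.30 × 0.00332311 = 0.000996934
  π_Busy·p_Busy = 0.38 × 0.000152462 = 5.79354e-05
Marginal: 0.0161517 + 0.00253868 + 0.000996934 + 5.79354e-05 = 0.0197453
P(State Saturated | x) ≈ 0.1286

0.1286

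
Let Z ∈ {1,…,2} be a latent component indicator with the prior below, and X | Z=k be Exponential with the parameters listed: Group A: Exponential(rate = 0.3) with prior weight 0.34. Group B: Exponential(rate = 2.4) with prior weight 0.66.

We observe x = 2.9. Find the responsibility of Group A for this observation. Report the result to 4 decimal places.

0.9660

The responsibility of component k is π_k f_k(x) divided by Σ_j π_j f_j(x).
Evaluate each component's likelihood at the observed value:
  L_A = 0.125685
  L_B = 0.00227783
Multiply by the mixture weights:
  π_A·L_A = 0.34 × 0.125685 = 0.0427331
  π_B·L_B = 0.66 × 0.00227783 = 0.00150337
Evidence: 0.0427331 + 0.00150337 = 0.0442364
P(Group A | 2.9) = 0.0427331 / 0.0442364 ≈ 0.9660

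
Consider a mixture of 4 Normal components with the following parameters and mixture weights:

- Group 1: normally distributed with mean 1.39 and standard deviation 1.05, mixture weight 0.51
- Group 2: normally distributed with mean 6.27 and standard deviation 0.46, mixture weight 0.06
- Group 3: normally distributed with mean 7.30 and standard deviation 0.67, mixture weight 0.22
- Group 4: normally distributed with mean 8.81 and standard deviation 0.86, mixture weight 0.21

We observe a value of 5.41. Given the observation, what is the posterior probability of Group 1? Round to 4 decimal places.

0.0109

Posterior ∝ prior × likelihood, so P(k | x) ∝ π_k f_k(x); normalise over all components.
Evaluate each component's likelihood at the observed value:
  p_1 = 0.000249336
  p_2 = 0.151065
  p_3 = 0.0111403
  p_4 = 0.000187234
Unnormalised posteriors:
  π_1·p_1 = 0.51 × 0.000249336 = 0.000127161
  π_2·p_2 = 0.06 × 0.151065 = 0.00906388
  π_3·p_3 = 0.22 × 0.0111403 = 0.00245086
  π_4·p_4 = 0.21 × 0.000187234 = 3.93192e-05
Marginal: 0.000127161 + 0.00906388 + 0.00245086 + 3.93192e-05 = 0.0116812
Responsibility of Group 1: 0.000127161 / 0.0116812 ≈ 0.0109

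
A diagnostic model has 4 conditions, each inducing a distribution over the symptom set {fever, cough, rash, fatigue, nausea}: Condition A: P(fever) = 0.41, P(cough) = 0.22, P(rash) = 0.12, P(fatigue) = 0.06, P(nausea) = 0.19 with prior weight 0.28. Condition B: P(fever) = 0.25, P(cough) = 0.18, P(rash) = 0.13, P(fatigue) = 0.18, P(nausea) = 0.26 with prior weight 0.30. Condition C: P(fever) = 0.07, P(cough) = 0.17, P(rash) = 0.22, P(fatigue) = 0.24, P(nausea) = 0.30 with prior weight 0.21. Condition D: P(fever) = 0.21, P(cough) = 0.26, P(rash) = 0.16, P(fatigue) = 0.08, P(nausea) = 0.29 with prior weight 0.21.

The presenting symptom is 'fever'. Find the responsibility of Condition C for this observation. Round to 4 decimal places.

P(component k | x) = w_k·f_k(x) / marginal(x), where marginal(x) = Σ_j w_j·f_j(x).
Categorical probabilities:
  f_A = P(fever | comp) = 0.41
  f_B = P(fever | comp) = 0.25
  f_C = P(fever | comp) = 0.07
  f_D = P(fever | comp) = 0.21
Multiply by the mixture weights:
  w_A·f_A = 0.28 × 0.41 = 0.1148
  w_B·f_B = 0.30 × 0.25 = 0.075
  w_C·f_C = 0.21 × 0.07 = 0.0147
  w_D·f_D = 0.21 × 0.21 = 0.0441
Evidence: 0.1148 + 0.075 + 0.0147 + 0.0441 = 0.2486
Responsibility of Condition C: 0.0147 / 0.2486 ≈ 0.0591

0.0591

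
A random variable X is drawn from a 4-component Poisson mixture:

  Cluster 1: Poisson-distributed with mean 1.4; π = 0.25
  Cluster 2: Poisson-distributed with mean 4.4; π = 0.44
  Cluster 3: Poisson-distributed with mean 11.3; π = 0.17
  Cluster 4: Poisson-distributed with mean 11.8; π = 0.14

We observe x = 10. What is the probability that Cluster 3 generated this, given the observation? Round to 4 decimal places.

0.5061

The responsibility of component k is π_k f_k(x) divided by Σ_j π_j f_j(x).
Evaluate each component's likelihood at the observed value:
  L_1 = e^(−1.4)·1.4^10/10! = 1.96564e-06
  L_2 = e^(−4.4)·4.4^10/10! = 0.0092017
  L_3 = e^(−11.3)·11.3^10/10! = 0.115743
  L_4 = e^(−11.8)·11.8^10/10! = 0.108239
Weight by the priors:
  π_1·L_1 = 0.25 × 1.96564e-06 = 4.91411e-07
  π_2·L_2 = 0.44 × 0.0092017 = 0.00404875
  π_3·L_3 = 0.17 × 0.115743 = 0.0196763
  π_4·L_4 = 0.14 × 0.108239 = 0.0151534
Sum: 4.91411e-07 + 0.00404875 + 0.0196763 + 0.0151534 = 0.0388789
Responsibility of Cluster 3: 0.0196763 / 0.0388789 ≈ 0.5061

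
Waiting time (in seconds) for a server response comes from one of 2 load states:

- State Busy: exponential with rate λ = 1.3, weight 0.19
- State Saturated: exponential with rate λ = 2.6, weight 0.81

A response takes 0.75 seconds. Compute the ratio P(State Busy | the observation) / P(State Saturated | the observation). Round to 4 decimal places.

Since P(k|x) ∝ w_k f_k(x), the posterior odds are w_i f_i(x) / (w_j f_j(x)).
Component likelihoods at x = 0.75 seconds:
  L_Busy = 0.49035
  L_Saturated = 0.369913
Odds = (0.19/0.81) × (0.49035/0.369913) = 0.234568 × 1.32558 ≈ 0.3109

0.3109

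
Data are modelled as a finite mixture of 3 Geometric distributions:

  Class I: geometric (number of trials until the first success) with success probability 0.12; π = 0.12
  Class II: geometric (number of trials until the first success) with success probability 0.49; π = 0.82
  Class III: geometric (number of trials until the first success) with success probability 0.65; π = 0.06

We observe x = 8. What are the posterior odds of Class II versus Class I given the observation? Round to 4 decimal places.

0.6127

Only the two components matter; the odds are (P(Z=i) f_i(x)) / (P(Z=j) f_j(x)).
Geometric probabilities:
  L_I = 0.0490411
  L_II = 0.00439731
  L_III = 0.000418205
Posterior odds = (P(Z=II)·L_II) / (P(Z=I)·L_I) = (0.82·0.00439731) / (0.12·0.0490411) = 0.0036058 / 0.00588493 ≈ 0.6127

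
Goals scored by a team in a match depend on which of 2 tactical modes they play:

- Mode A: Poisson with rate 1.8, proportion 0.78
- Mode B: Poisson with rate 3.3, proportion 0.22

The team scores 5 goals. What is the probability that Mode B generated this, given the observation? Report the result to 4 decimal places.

P(component k | x) = π_k·f_k(x) / marginal(x), where marginal(x) = Σ_j π_j·f_j(x).
Poisson probabilities:
  f_A = e^(−1.8)·1.8^5/5! = 0.0260286
  f_B = e^(−3.3)·3.3^5/5! = 0.120286
Weight by the priors:
  π_A·f_A = 0.78 × 0.0260286 = 0.0203023
  π_B·f_B = 0.22 × 0.120286 = 0.026463
Denominator: 0.0203023 + 0.026463 = 0.0467653
Responsibility of Mode B: 0.026463 / 0.0467653 ≈ 0.5659

0.5659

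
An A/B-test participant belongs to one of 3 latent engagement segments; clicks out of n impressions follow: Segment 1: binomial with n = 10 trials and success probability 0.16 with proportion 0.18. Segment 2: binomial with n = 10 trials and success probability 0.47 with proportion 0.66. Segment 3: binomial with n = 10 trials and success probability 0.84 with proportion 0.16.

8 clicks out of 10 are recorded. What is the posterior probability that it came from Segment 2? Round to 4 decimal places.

By Bayes' theorem, P(k | x) = P(Z=k) f_k(x) / Σ_j P(Z=j) f_j(x).
Evaluate each component's likelihood at the observed value:
  p_1 = C(10,8)·0.16^8·0.84^2 = 45·4.29497e-07·0.7056 = 1.36374e-05
  p_2 = C(10,8)·0.47^8·0.53^2 = 45·0.00238113·0.2809 = 0.0300987
  p_3 = C(10,8)·0.84^8·0.16^2 = 45·0.247876·0.0256 = 0.285553
Weight by the priors:
  P(Z=1)·p_1 = 0.18 × 1.36374e-05 = 2.45473e-06
  P(Z=2)·p_2 = 0.66 × 0.0300987 = 0.0198651
  P(Z=3)·p_3 = 0.16 × 0.285553 = 0.0456885
Normaliser: 2.45473e-06 + 0.0198651 + 0.0456885 = 0.0655561
So the posterior for Segment 2 is 0.0198651 / 0.0655561 ≈ 0.3030.

0.3030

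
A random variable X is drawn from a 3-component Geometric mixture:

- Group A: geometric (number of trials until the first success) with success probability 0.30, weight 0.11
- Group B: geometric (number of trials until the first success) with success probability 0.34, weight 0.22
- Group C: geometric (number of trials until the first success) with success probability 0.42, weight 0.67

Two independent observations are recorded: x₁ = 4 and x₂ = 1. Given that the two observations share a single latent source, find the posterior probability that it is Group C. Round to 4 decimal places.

0.6829

Posterior ∝ prior × likelihood, so P(k | x) ∝ w_k f_k(x); normalise over all components.
Since both observations come from the same component, the likelihood for component k is f_k(x₁)·f_k(x₂).
  p_A = [0.30·(1−0.30)^3 = 0.30·0.343 = 0.1029] × [0.3] = 0.03087
  p_B = [0.34·(1−0.34)^3 = 0.34·0.287496 = 0.0977486] × [0.34] = 0.0332345
  p_C = [0.42·(1−0.42)^3 = 0.42·0.195112 = 0.081947] × [0.42] = 0.0344178
Multiply by the mixture weights:
  w_A·p_A = 0.11 × 0.03087 = 0.0033957
  w_B·p_B = 0.22 × 0.0332345 = 0.0073116
  w_C·p_C = 0.67 × 0.0344178 = 0.0230599
Sum: 0.0033957 + 0.0073116 + 0.0230599 = 0.0337672
P(Group C | data) ≈ 0.6829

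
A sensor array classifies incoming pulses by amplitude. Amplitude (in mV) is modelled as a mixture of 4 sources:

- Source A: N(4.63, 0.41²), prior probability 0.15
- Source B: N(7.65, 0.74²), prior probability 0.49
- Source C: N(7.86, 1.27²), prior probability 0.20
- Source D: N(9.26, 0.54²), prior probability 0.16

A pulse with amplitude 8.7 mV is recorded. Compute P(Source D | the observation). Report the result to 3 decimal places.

The responsibility of component k is π_k f_k(x) divided by Σ_j π_j f_j(x).
Normal densities:
  f_A = (1/(0.41·√(2π)))·exp(−(8.7−4.63)²/(2·0.41²)) = 0.973030·exp(-49.27097) = 3.89059e-22
  f_B = (1/(0.74·√(2π)))·exp(−(8.7−7.65)²/(2·0.74²)) = 0.539111·exp(-1.00667) = 0.19701
  f_C = (1/(1.27·√(2π)))·exp(−(8.7−7.86)²/(2·1.27²)) = 0.314128·exp(-0.21874) = 0.252412
  f_D = (1/(0.54·√(2π)))·exp(−(8.7−9.26)²/(2·0.54²)) = 0.738782·exp(-0.53772) = 0.431505
Unnormalised posteriors:
  π_A·f_A = 0.15 × 3.89059e-22 = 5.83589e-23
  π_B·f_B = 0.49 × 0.19701 = 0.0965351
  π_C·f_C = 0.20 × 0.252412 = 0.0504824
  π_D·f_D = 0.16 × 0.431505 = 0.0690409
Sum: 5.83589e-23 + 0.0965351 + 0.0504824 + 0.0690409 = 0.216058
Responsibility of Source D: 0.0690409 / 0.216058 ≈ 0.320

0.320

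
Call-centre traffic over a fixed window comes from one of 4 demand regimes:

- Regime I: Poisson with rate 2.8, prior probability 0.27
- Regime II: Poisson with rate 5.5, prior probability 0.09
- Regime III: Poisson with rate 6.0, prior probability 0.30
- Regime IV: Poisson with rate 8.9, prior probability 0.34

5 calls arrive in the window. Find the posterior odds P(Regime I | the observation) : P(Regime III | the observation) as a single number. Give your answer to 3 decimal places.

0.489

Posterior odds = (w_i f_i(x)) / (w_j f_j(x)); the normalising sum cancels.
Component likelihoods at x = 5 calls:
  f_I = 0.0872136
  f_II = 0.171401
  f_III = 0.160623
  f_IV = 0.063467
Posterior odds = (w_I·f_I) / (w_III·f_III) = (0.27·0.0872136) / (0.30·0.160623) = 0.0235477 / 0.0481869 ≈ 0.489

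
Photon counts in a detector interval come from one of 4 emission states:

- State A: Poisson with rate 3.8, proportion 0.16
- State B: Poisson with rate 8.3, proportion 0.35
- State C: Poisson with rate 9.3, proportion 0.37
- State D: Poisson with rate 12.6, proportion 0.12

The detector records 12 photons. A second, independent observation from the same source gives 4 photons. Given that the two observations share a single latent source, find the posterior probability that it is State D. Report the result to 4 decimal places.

Posterior ∝ prior × likelihood, so P(k | x) ∝ w_k f_k(x); normalise over all components.
Since both observations come from the same component, the likelihood for component k is f_k(x₁)·f_k(x₂).
  p_A = [e^(−3.8)·3.8^12/12! = 0.000423396] × [0.194359] = 8.22908e-05
  p_B = [e^(−8.3)·8.3^12/12! = 0.0554569] × [0.0491425] = 0.00272529
  p_C = [e^(−9.3)·9.3^12/12! = 0.079895] × [0.0284959] = 0.00227668
  p_D = [e^(−12.6)·12.6^12/12! = 0.11272] × [0.00354128] = 0.000399172
Prior × likelihood for each component:
  w_A·p_A = 0.16 × 8.22908e-05 = 1.31665e-05
  w_B·p_B = 0.35 × 0.00272529 = 0.000953852
  w_C·p_C = 0.37 × 0.00227668 = 0.000842371
  w_D·p_D = 0.12 × 0.000399172 = 4.79006e-05
Denominator: 1.31665e-05 + 0.000953852 + 0.000842371 + 4.79006e-05 = 0.00185729
Responsibility of State D: 4.79006e-05 / 0.00185729 ≈ 0.0258

0.0258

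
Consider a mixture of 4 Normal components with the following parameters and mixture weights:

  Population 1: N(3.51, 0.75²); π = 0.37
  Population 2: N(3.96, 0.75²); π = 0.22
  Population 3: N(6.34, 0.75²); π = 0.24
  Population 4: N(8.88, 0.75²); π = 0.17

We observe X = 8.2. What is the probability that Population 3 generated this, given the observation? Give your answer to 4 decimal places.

Apply Bayes' rule: the posterior for each component is proportional to its prior times its likelihood at x.
Normal densities:
  L_1 = 1.71587e-09
  L_2 = 6.10639e-08
  L_3 = 0.0245644
  L_4 = 0.35265
Multiply by the mixture weights:
  P(Z=1)·L_1 = 0.37 × 1.71587e-09 = 6.34872e-10
  P(Z=2)·L_2 = 0.22 × 6.10639e-08 = 1.34341e-08
  P(Z=3)·L_3 = 0.24 × 0.0245644 = 0.00589546
  P(Z=4)·L_4 = 0.17 × 0.35265 = 0.0599505
Normaliser: 6.34872e-10 + 1.34341e-08 + 0.00589546 + 0.0599505 = 0.065846
Responsibility of Population 3: 0.00589546 / 0.065846 ≈ 0.0895

0.0895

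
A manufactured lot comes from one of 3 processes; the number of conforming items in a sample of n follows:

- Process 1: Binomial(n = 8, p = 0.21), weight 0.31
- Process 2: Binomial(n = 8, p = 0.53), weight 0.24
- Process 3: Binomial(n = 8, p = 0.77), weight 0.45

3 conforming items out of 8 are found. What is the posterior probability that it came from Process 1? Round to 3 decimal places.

0.481

P(component k | x) = P(Z=k)·f_k(x) / marginal(x), where marginal(x) = Σ_j P(Z=j)·f_j(x).
Evaluate each component's likelihood at the observed value:
  L_1 = C(8,3)·0.21^3·0.79^5 = 56·0.009261·0.307706 = 0.159581
  L_2 = C(8,3)·0.53^3·0.47^5 = 56·0.148877·0.0229345 = 0.191208
  L_3 = C(8,3)·0.77^3·0.23^5 = 56·0.456533·0.000643634 = 0.0164551
Prior × likelihood for each component:
  P(Z=1)·L_1 = 0.31 × 0.159581 = 0.0494701
  P(Z=2)·L_2 = 0.24 × 0.191208 = 0.0458898
  P(Z=3)·L_3 = 0.45 × 0.0164551 = 0.00740478
Denominator: 0.0494701 + 0.0458898 + 0.00740478 = 0.102765
Responsibility of Process 1: 0.0494701 / 0.102765 ≈ 0.481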